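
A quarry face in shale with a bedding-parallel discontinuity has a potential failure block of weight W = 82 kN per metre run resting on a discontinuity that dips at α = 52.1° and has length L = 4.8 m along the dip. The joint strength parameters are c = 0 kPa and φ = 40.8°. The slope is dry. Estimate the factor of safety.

Resolving the block weight along and normal to the plane and applying the Mohr–Coulomb strength on the joint:
N' = W cosα = 82·cos52.1° = 50.4 kN/m
Driving force T = W sinα = 82·sin52.1° = 64.7 kN/m
Resisting force R = c·L + N'·tanφ = 0·4.8 + 50.4·tan40.8° = 0.0 + 43.5 = 43.5 kN/m
FS = R / T = 43.5 / 64.7 = 0.672

FS = 0.67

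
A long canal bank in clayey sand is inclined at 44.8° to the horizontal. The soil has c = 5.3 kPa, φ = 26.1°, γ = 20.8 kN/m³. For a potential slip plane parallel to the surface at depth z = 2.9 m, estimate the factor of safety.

FS = 0.67

For an infinite slope with a slip plane parallel to the surface (no pore pressure): FS = [c + γz cos²β tanφ] / [γz sinβ cosβ].
γz = 20.8·2.9 = 60.32 kN/m²
Numerator = 5.3 + 60.32·cos²44.8°·tan26.1° = 5.3 + 60.32·0.5035·0.4899 = 20.178 kPa
Denominator = 60.32·sin44.8°·cos44.8° = 60.32·0.7046·0.7096 = 30.159 kPa
FS = 20.178 / 30.159 = 0.669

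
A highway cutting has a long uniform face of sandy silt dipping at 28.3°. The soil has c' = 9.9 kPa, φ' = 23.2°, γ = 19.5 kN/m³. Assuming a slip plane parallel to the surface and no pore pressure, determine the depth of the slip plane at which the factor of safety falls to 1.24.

z = 2.74 m

Setting FS = 1.24 in FS = [c' + γz cos²β tanφ'] / [γz sinβ cosβ] and solving for z:
z = c' / [γ cosβ (FS·sinβ − cosβ·tanφ')]
  = 9.9 / [19.5·cos28.3°·(1.24·sin28.3° − cos28.3°·tan23.2°)]
  = 9.9 / [19.5·0.8805·(1.24·0.4741 − 0.8805·0.4286)]
  = 9.9 / 3.6141 = 2.739 m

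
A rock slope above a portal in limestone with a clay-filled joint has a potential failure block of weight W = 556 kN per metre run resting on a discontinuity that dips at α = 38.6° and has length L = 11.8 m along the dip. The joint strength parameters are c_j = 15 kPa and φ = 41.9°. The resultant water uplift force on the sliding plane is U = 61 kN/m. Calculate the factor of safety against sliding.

Resolving the block weight along and normal to the plane and applying the Mohr–Coulomb strength on the joint:
N' = W cosα − U = 556·cos38.6° − 61 = 373.5 kN/m
Driving force T = W sinα = 556·sin38.6° = 346.9 kN/m
Resisting force R = c_j·L + N'·tanφ = 15·11.8 + 373.5·tan41.9° = 177.0 + 335.1 = 512.1 kN/m
FS = R / T = 512.1 / 346.9 = 1.476

FS = 1.48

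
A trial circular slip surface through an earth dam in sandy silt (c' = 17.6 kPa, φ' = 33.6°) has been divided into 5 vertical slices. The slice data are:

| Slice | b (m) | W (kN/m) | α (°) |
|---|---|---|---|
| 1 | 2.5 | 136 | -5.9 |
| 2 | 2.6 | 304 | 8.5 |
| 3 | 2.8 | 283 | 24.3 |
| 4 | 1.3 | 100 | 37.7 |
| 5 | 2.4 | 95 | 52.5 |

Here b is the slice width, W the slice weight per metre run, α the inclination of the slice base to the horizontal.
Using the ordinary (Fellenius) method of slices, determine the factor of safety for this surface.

Ordinary method of slices: FS = Σ[c'·Δl_i + (W_i cosα_i)·tanφ'] / Σ W_i sinα_i, with Δl_i = b_i / cosα_i.
Slice 1: Δl = 2.5/cos(-5.9°) = 2.513 m; N'_1 = 136·cos(-5.9°) = 135.3; c'Δl = 44.23; W sinα = -14.0
Slice 2: Δl = 2.6/cos8.5° = 2.629 m; N'_2 = 304·cos8.5° = 300.7; c'Δl = 46.27; W sinα = 44.9
Slice 3: Δl = 2.8/cos24.3° = 3.072 m; N'_3 = 283·cos24.3° = 257.9; c'Δl = 54.07; W sinα = 116.5
Slice 4: Δl = 1.3/cos37.7° = 1.643 m; N'_4 = 100·cos37.7° = 79.1; c'Δl = 28.92; W sinα = 61.2
Slice 5: Δl = 2.4/cos52.5° = 3.942 m; N'_5 = 95·cos52.5° = 57.8; c'Δl = 69.39; W sinα = 75.4
Σc'Δl = 242.9 kN/m; ΣN' = 830.8 kN/m; ΣW sinα = 283.9 kN/m
Resisting = 242.9 + 830.8·tan33.6° = 242.9 + 552.0 = 794.9 kN/m
FS = 794.9 / 283.9 = 2.800

FS = 2.80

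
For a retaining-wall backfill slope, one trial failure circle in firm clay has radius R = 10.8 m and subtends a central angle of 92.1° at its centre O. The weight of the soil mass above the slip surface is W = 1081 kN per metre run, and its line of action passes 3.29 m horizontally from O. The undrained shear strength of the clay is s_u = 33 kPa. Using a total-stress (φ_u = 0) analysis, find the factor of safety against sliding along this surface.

Taking moments about the centre O, the resisting moment is provided by the undrained shear strength acting along the arc:
Arc length L_a = R·θ = 10.8·(92.1°·π/180) = 10.8·1.6074 = 17.36 m
M_R = s_u·L_a·R = 33·17.36·10.8 = 6187.3 kN·m/m
M_D = W·d = 1081·3.29 = 3556.5 kN·m/m
FS = M_R / M_D = 6187.3 / 3556.5 = 1.740

FS = 1.74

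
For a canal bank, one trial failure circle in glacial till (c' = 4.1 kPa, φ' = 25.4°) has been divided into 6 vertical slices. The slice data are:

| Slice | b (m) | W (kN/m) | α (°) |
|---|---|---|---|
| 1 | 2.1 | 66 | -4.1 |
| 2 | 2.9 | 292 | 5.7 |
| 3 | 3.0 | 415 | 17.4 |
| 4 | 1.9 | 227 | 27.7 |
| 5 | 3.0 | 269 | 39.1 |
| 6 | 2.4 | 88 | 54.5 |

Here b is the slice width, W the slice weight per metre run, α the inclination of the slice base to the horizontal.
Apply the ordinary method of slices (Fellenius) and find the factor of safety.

Ordinary method of slices: FS = Σ[c'·Δl_i + (W_i cosα_i)·tanφ'] / Σ W_i sinα_i, with Δl_i = b_i / cosα_i.
Slice 1: Δl = 2.1/cos(-4.1°) = 2.105 m; N'_1 = 66·cos(-4.1°) = 65.8; c'Δl = 8.63; W sinα = -4.7
Slice 2: Δl = 2.9/cos5.7° = 2.914 m; N'_2 = 292·cos5.7° = 290.6; c'Δl = 11.95; W sinα = 29.0
Slice 3: Δl = 3.0/cos17.4° = 3.144 m; N'_3 = 415·cos17.4° = 396.0; c'Δl = 12.89; W sinα = 124.1
Slice 4: Δl = 1.9/cos27.7° = 2.146 m; N'_4 = 227·cos27.7° = 201.0; c'Δl = 8.80; W sinα = 105.5
Slice 5: Δl = 3.0/cos39.1° = 3.866 m; N'_5 = 269·cos39.1° = 208.8; c'Δl = 15.85; W sinα = 169.7
Slice 6: Δl = 2.4/cos54.5° = 4.133 m; N'_6 = 88·cos54.5° = 51.1; c'Δl = 16.94; W sinα = 71.6
Σc'Δl = 75.1 kN/m; ΣN' = 1213.2 kN/m; ΣW sinα = 495.2 kN/m
Resisting = 75.1 + 1213.2·tan25.4° = 75.1 + 576.1 = 651.2 kN/m
FS = 651.2 / 495.2 = 1.315

FS = 1.31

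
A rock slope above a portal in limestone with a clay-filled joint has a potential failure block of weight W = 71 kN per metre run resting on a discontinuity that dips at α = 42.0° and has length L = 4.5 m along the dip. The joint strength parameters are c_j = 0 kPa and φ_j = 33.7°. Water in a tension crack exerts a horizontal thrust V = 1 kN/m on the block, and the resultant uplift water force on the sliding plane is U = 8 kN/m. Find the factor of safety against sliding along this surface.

FS = 0.61

Resolving the block weight along and normal to the plane and applying the Mohr–Coulomb strength on the joint:
N' = W cosα − U − V sinα = 71·cos42.0° − 8 − 1·sin42.0° = 44.1 kN/m
Driving force T = W sinα + V cosα = 71·sin42.0° + 1·cos42.0° = 48.3 kN/m
Resisting force R = c_j·L + N'·tanφ_j = 0·4.5 + 44.1·tan33.7° = 0.0 + 29.4 = 29.4 kN/m
FS = R / T = 29.4 / 48.3 = 0.609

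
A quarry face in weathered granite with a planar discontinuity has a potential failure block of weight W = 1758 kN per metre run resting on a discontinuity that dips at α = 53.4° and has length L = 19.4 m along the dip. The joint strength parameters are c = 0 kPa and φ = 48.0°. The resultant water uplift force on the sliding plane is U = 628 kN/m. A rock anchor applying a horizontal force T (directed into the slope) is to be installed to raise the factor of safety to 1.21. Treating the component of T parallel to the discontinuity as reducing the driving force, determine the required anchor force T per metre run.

T = 769 kN/m

Resolving forces along and normal to the sliding plane, with the horizontal anchor force T adding T·sinα to the effective normal force and T·cosα acting up the plane against the driving force:
FS = [cL + (W cosα − U + T sinα) tanφ] / [W sinα − T cosα]
Without the anchor: N' = 420.2 kN/m, driving T_d = 1411.4 kN/m, resisting R = 0·19.4 + 420.2·tan48.0° = 466.6 kN/m, FS = 0.33.
Setting FS = 1.21 and solving for T:
1.21·(1411.4 − T cos53.4°) = 466.6 + T sin53.4°·tan48.0°
T·(sin53.4°·tan48.0° + 1.21·cos53.4°) = 1.21·1411.4 − 466.6
T·(0.8028·1.1106 + 1.21·0.5962) = 1707.7 − 466.6 = 1241.1
T·1.6131 = 1241.1
T = 769.4 kN/m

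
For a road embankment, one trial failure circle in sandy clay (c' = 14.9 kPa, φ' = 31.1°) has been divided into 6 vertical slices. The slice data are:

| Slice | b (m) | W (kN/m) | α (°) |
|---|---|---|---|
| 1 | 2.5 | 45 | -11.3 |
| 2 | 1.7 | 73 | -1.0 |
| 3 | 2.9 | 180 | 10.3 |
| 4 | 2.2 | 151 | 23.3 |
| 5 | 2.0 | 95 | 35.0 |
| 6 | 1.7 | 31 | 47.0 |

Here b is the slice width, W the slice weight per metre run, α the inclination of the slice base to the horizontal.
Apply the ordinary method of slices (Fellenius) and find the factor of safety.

Ordinary method of slices: FS = Σ[c'·Δl_i + (W_i cosα_i)·tanφ'] / Σ W_i sinα_i, with Δl_i = b_i / cosα_i.
Slice 1: Δl = 2.5/cos(-11.3°) = 2.549 m; N'_1 = 45·cos(-11.3°) = 44.1; c'Δl = 37.99; W sinα = -8.8
Slice 2: Δl = 1.7/cos(-1.0°) = 1.700 m; N'_2 = 73·cos(-1.0°) = 73.0; c'Δl = 25.33; W sinα = -1.3
Slice 3: Δl = 2.9/cos10.3° = 2.947 m; N'_3 = 180·cos10.3° = 177.1; c'Δl = 43.92; W sinα = 32.2
Slice 4: Δl = 2.2/cos23.3° = 2.395 m; N'_4 = 151·cos23.3° = 138.7; c'Δl = 35.69; W sinα = 59.7
Slice 5: Δl = 2.0/cos35.0° = 2.442 m; N'_5 = 95·cos35.0° = 77.8; c'Δl = 36.38; W sinα = 54.5
Slice 6: Δl = 1.7/cos47.0° = 2.493 m; N'_6 = 31·cos47.0° = 21.1; c'Δl = 37.14; W sinα = 22.7
Σc'Δl = 216.4 kN/m; ΣN' = 531.9 kN/m; ΣW sinα = 159.0 kN/m
Resisting = 216.4 + 531.9·tan31.1° = 216.4 + 320.8 = 537.3 kN/m
FS = 537.3 / 159.0 = 3.380

FS = 3.38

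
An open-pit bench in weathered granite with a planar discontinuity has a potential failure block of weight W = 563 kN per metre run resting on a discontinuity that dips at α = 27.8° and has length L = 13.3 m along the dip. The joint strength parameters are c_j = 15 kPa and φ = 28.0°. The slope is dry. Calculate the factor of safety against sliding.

Resolving the block weight along and normal to the plane and applying the Mohr–Coulomb strength on the joint:
N' = W cosα = 563·cos27.8° = 498.0 kN/m
Driving force T = W sinα = 563·sin27.8° = 262.6 kN/m
Resisting force R = c_j·L + N'·tanφ = 15·13.3 + 498.0·tan28.0° = 199.5 + 264.8 = 464.3 kN/m
FS = R / T = 464.3 / 262.6 = 1.768

FS = 1.77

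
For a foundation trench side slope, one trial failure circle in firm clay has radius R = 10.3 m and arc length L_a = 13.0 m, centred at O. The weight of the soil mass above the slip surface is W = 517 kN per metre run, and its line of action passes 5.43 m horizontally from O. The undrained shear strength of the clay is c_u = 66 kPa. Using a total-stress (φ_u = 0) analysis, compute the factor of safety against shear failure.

Taking moments about the centre O, the resisting moment is provided by the undrained shear strength acting along the arc:
M_R = c_u·L_a·R = 66·13.00·10.3 = 8837.4 kN·m/m
M_D = W·d = 517·5.43 = 2807.3 kN·m/m
FS = M_R / M_D = 8837.4 / 2807.3 = 3.148

FS = 3.15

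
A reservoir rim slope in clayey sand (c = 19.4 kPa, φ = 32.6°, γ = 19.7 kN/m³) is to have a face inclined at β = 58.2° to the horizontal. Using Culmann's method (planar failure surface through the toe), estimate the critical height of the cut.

H_c = 28.73 m

Culmann's analysis gives the critical failure plane at α_cr = (β + φ)/2 = (58.2 + 32.6)/2 = 45.4°, and the critical height
H_c = (4c/γ) · sinβ cosφ / [1 − cos(β − φ)]
    = (4·19.4/19.7) · sin58.2°·cos32.6° / [1 − cos(25.6°)]
    = 3.939 · 0.8499·0.8425 / [1 − 0.9018]
    = 3.939 · 0.7160 / 0.0982
    = 28.73 m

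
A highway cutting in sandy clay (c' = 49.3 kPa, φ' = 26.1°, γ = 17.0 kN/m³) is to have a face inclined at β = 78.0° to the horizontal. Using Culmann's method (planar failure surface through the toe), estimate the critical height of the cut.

H_c = 26.61 m

Culmann's analysis gives the critical failure plane at α_cr = (β + φ')/2 = (78.0 + 26.1)/2 = 52.0°, and the critical height
H_c = (4c'/γ) · sinβ cosφ' / [1 − cos(β − φ')]
    = (4·49.3/17.0) · sin78.0°·cos26.1° / [1 − cos(51.9°)]
    = 11.600 · 0.9781·0.8980 / [1 − 0.6170]
    = 11.600 · 0.8784 / 0.3830
    = 26.61 m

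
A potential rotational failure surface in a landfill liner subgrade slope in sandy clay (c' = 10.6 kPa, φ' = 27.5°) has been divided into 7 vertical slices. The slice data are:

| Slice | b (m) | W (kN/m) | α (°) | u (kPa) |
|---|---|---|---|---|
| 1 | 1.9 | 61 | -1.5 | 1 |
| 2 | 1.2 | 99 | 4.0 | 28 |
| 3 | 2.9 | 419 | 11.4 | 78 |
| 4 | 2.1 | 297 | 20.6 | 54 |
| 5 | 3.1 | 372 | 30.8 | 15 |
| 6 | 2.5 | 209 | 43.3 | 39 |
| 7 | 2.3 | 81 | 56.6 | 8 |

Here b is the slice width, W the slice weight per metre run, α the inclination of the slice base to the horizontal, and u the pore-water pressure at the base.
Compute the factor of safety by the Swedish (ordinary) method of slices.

FS = 1.01

Ordinary method of slices: FS = Σ[c'·Δl_i + (W_i cosα_i − u_i·Δl_i)·tanφ'] / Σ W_i sinα_i, with Δl_i = b_i / cosα_i.
Slice 1: Δl = 1.9/cos(-1.5°) = 1.901 m; N'_1 = 61·cos(-1.5°) − 1·1.901 = 59.1; c'Δl = 20.15; W sinα = -1.6
Slice 2: Δl = 1.2/cos4.0° = 1.203 m; N'_2 = 99·cos4.0° − 28·1.203 = 65.1; c'Δl = 12.75; W sinα = 6.9
Slice 3: Δl = 2.9/cos11.4° = 2.958 m; N'_3 = 419·cos11.4° − 78·2.958 = 180.0; c'Δl = 31.36; W sinα = 82.8
Slice 4: Δl = 2.1/cos20.6° = 2.243 m; N'_4 = 297·cos20.6° − 54·2.243 = 156.9; c'Δl = 23.78; W sinα = 104.5
Slice 5: Δl = 3.1/cos30.8° = 3.609 m; N'_5 = 372·cos30.8° − 15·3.609 = 265.4; c'Δl = 38.26; W sinα = 190.5
Slice 6: Δl = 2.5/cos43.3° = 3.435 m; N'_6 = 209·cos43.3° − 39·3.435 = 18.1; c'Δl = 36.41; W sinα = 143.3
Slice 7: Δl = 2.3/cos56.6° = 4.178 m; N'_7 = 81·cos56.6° − 8·4.178 = 11.2; c'Δl = 44.29; W sinα = 67.6
Σc'Δl = 207.0 kN/m; ΣN' = 755.7 kN/m; ΣW sinα = 594.1 kN/m
Resisting = 207.0 + 755.7·tan27.5° = 207.0 + 393.4 = 600.4 kN/m
FS = 600.4 / 594.1 = 1.011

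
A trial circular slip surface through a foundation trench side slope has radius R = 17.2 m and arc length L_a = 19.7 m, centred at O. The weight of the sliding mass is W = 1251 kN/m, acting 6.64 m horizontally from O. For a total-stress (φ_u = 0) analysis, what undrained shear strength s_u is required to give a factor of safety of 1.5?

FS = s_u·L_a·R / (W·d), so s_u = FS·W·d / (L_a·R).
s_u = 1.5·1251·6.64 / (19.70·17.2) = 12460.0 / 338.84 = 36.77 kPa

s_u = 36.8 kPa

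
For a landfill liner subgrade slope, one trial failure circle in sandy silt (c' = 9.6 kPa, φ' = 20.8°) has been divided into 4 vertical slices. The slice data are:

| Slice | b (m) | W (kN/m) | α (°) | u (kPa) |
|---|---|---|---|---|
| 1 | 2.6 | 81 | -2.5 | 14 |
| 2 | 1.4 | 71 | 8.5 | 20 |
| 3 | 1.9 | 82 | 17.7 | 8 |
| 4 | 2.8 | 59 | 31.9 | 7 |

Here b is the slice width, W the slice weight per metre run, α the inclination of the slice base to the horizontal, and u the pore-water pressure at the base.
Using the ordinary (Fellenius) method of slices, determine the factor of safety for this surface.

FS = 2.47

Ordinary method of slices: FS = Σ[c'·Δl_i + (W_i cosα_i − u_i·Δl_i)·tanφ'] / Σ W_i sinα_i, with Δl_i = b_i / cosα_i.
Slice 1: Δl = 2.6/cos(-2.5°) = 2.602 m; N'_1 = 81·cos(-2.5°) − 14·2.602 = 44.5; c'Δl = 24.98; W sinα = -3.5
Slice 2: Δl = 1.4/cos8.5° = 1.416 m; N'_2 = 71·cos8.5° − 20·1.416 = 41.9; c'Δl = 13.59; W sinα = 10.5
Slice 3: Δl = 1.9/cos17.7° = 1.994 m; N'_3 = 82·cos17.7° − 8·1.994 = 62.2; c'Δl = 19.15; W sinα = 24.9
Slice 4: Δl = 2.8/cos31.9° = 3.298 m; N'_4 = 59·cos31.9° − 7·3.298 = 27.0; c'Δl = 31.66; W sinα = 31.2
Σc'Δl = 89.4 kN/m; ΣN' = 175.6 kN/m; ΣW sinα = 63.1 kN/m
Resisting = 89.4 + 175.6·tan20.8° = 89.4 + 66.7 = 156.1 kN/m
FS = 156.1 / 63.1 = 2.475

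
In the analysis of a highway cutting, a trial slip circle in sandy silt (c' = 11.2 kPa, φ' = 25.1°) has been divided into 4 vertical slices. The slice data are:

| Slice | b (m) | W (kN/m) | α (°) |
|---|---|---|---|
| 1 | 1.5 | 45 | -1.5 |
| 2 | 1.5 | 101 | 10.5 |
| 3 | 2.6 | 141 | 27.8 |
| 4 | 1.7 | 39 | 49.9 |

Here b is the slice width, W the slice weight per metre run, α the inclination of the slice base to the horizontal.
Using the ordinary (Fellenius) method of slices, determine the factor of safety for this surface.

Ordinary method of slices: FS = Σ[c'·Δl_i + (W_i cosα_i)·tanφ'] / Σ W_i sinα_i, with Δl_i = b_i / cosα_i.
Slice 1: Δl = 1.5/cos(-1.5°) = 1.501 m; N'_1 = 45·cos(-1.5°) = 45.0; c'Δl = 16.81; W sinα = -1.2
Slice 2: Δl = 1.5/cos10.5° = 1.526 m; N'_2 = 101·cos10.5° = 99.3; c'Δl = 17.09; W sinα = 18.4
Slice 3: Δl = 2.6/cos27.8° = 2.939 m; N'_3 = 141·cos27.8° = 124.7; c'Δl = 32.92; W sinα = 65.8
Slice 4: Δl = 1.7/cos49.9° = 2.639 m; N'_4 = 39·cos49.9° = 25.1; c'Δl = 29.56; W sinα = 29.8
Σc'Δl = 96.4 kN/m; ΣN' = 294.1 kN/m; ΣW sinα = 112.8 kN/m
Resisting = 96.4 + 294.1·tan25.1° = 96.4 + 137.8 = 234.2 kN/m
FS = 234.2 / 112.8 = 2.075

FS = 2.08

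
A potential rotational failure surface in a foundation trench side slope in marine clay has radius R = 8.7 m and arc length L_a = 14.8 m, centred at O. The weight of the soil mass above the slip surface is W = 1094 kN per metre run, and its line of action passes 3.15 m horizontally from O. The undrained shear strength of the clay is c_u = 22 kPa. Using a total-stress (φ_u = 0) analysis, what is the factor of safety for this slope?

FS = 0.82

Taking moments about the centre O, the resisting moment is provided by the undrained shear strength acting along the arc:
M_R = c_u·L_a·R = 22·14.80·8.7 = 2832.7 kN·m/m
M_D = W·d = 1094·3.15 = 3446.1 kN·m/m
FS = M_R / M_D = 2832.7 / 3446.1 = 0.822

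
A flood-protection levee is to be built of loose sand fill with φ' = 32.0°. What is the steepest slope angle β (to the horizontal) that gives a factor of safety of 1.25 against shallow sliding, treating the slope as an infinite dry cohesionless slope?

For an infinite dry cohesionless slope FS = tanφ'/tanβ, so tanβ = tanφ' / FS.
tanβ = tan32.0° / 1.25 = 0.6249 / 1.25 = 0.4999
β = arctan(0.4999) = 26.56°

β = 26.6°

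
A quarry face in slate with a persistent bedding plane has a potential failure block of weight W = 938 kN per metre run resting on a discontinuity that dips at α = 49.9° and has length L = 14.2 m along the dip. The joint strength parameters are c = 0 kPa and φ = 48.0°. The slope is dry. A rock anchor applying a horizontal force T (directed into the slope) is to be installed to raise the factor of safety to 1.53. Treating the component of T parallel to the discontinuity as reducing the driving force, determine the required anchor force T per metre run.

T = 233 kN/m

Resolving forces along and normal to the sliding plane, with the horizontal anchor force T adding T·sinα to the effective normal force and T·cosα acting up the plane against the driving force:
FS = [cL + (W cosα + T sinα) tanφ] / [W sinα − T cosα]
Without the anchor: N' = 604.2 kN/m, driving T_d = 717.5 kN/m, resisting R = 0·14.2 + 604.2·tan48.0° = 671.0 kN/m, FS = 0.94.
Setting FS = 1.53 and solving for T:
1.53·(717.5 − T cos49.9°) = 671.0 + T sin49.9°·tan48.0°
T·(sin49.9°·tan48.0° + 1.53·cos49.9°) = 1.53·717.5 − 671.0
T·(0.7649·1.1106 + 1.53·0.6441) = 1097.8 − 671.0 = 426.8
T·1.8350 = 426.8
T = 232.6 kN/m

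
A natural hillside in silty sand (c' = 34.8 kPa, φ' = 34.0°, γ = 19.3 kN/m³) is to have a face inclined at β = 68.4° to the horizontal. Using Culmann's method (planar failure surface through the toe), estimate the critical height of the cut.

H_c = 31.79 m

Culmann's analysis gives the critical failure plane at α_cr = (β + φ')/2 = (68.4 + 34.0)/2 = 51.2°, and the critical height
H_c = (4c'/γ) · sinβ cosφ' / [1 − cos(β − φ')]
    = (4·34.8/19.3) · sin68.4°·cos34.0° / [1 − cos(34.4°)]
    = 7.212 · 0.9298·0.8290 / [1 − 0.8251]
    = 7.212 · 0.7708 / 0.1749
    = 31.79 m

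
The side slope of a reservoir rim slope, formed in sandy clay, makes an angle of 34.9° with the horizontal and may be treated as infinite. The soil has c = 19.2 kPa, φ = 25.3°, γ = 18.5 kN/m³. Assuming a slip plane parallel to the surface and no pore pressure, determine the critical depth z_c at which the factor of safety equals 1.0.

z_c = 6.86 m

Setting FS = 1.00 in FS = [c + γz cos²β tanφ] / [γz sinβ cosβ] and solving for z:
z = c / [γ cosβ (FS·sinβ − cosβ·tanφ)]
  = 19.2 / [18.5·cos34.9°·(1.00·sin34.9° − cos34.9°·tan25.3°)]
  = 19.2 / [18.5·0.8202·(1.00·0.5721 − 0.8202·0.4727)]
  = 19.2 / 2.7988 = 6.860 m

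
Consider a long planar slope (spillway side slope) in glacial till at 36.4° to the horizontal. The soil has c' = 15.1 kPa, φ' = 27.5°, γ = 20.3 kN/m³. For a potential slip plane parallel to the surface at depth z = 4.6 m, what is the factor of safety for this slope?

For an infinite slope with a slip plane parallel to the surface (no pore pressure): FS = [c' + γz cos²β tanφ'] / [γz sinβ cosβ].
γz = 20.3·4.6 = 93.38 kN/m²
Numerator = 15.1 + 93.38·cos²36.4°·tan27.5° = 15.1 + 93.38·0.6479·0.5206 = 46.593 kPa
Denominator = 93.38·sin36.4°·cos36.4° = 93.38·0.5934·0.8049 = 44.602 kPa
FS = 46.593 / 44.602 = 1.045

FS = 1.04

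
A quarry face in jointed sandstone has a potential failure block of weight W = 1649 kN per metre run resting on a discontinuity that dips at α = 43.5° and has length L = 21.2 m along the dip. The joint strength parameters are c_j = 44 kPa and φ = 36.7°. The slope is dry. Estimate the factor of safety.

FS = 1.61

Resolving the block weight along and normal to the plane and applying the Mohr–Coulomb strength on the joint:
N' = W cosα = 1649·cos43.5° = 1196.1 kN/m
Driving force T = W sinα = 1649·sin43.5° = 1135.1 kN/m
Resisting force R = c_j·L + N'·tanφ = 44·21.2 + 1196.1·tan36.7° = 932.8 + 891.6 = 1824.4 kN/m
FS = R / T = 1824.4 / 1135.1 = 1.607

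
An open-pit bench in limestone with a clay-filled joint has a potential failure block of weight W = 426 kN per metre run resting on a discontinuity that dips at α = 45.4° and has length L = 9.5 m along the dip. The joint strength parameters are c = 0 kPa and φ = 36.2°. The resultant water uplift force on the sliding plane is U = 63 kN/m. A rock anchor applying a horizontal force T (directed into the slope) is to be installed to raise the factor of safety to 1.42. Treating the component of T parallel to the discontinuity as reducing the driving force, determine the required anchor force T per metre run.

T = 170 kN/m

Resolving forces along and normal to the sliding plane, with the horizontal anchor force T adding T·sinα to the effective normal force and T·cosα acting up the plane against the driving force:
FS = [cL + (W cosα − U + T sinα) tanφ] / [W sinα − T cosα]
Without the anchor: N' = 236.1 kN/m, driving T_d = 303.3 kN/m, resisting R = 0·9.5 + 236.1·tan36.2° = 172.8 kN/m, FS = 0.57.
Setting FS = 1.42 and solving for T:
1.42·(303.3 − T cos45.4°) = 172.8 + T sin45.4°·tan36.2°
T·(sin45.4°·tan36.2° + 1.42·cos45.4°) = 1.42·303.3 − 172.8
T·(0.7120·0.7319 + 1.42·0.7022) = 430.7 − 172.8 = 257.9
T·1.5182 = 257.9
T = 169.9 kN/m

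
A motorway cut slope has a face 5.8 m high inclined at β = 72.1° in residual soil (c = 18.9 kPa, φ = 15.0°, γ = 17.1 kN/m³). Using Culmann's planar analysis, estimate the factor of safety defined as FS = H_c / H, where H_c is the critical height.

FS = 1.53

H_c = (4c/γ) · sinβ cosφ / [1 − cos(β − φ)]
    = (4·18.9/17.1) · sin72.1°·cos15.0° / [1 − cos57.1°]
    = 4.421 · 0.9192 / 0.4568 = 8.90 m
FS = H_c / H = 8.90 / 5.8 = 1.534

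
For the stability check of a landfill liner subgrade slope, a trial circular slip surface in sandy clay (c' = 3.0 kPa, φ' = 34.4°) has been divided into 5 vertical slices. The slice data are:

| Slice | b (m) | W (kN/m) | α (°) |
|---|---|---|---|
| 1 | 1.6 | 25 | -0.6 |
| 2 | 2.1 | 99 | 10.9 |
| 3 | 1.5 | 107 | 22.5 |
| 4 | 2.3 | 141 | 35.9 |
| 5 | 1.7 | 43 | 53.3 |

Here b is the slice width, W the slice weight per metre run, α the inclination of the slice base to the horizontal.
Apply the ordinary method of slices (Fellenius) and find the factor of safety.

FS = 1.59

Ordinary method of slices: FS = Σ[c'·Δl_i + (W_i cosα_i)·tanφ'] / Σ W_i sinα_i, with Δl_i = b_i / cosα_i.
Slice 1: Δl = 1.6/cos(-0.6°) = 1.600 m; N'_1 = 25·cos(-0.6°) = 25.0; c'Δl = 4.80; W sinα = -0.3
Slice 2: Δl = 2.1/cos10.9° = 2.139 m; N'_2 = 99·cos10.9° = 97.2; c'Δl = 6.42; W sinα = 18.7
Slice 3: Δl = 1.5/cos22.5° = 1.624 m; N'_3 = 107·cos22.5° = 98.9; c'Δl = 4.87; W sinα = 40.9
Slice 4: Δl = 2.3/cos35.9° = 2.839 m; N'_4 = 141·cos35.9° = 114.2; c'Δl = 8.52; W sinα = 82.7
Slice 5: Δl = 1.7/cos53.3° = 2.845 m; N'_5 = 43·cos53.3° = 25.7; c'Δl = 8.53; W sinα = 34.5
Σc'Δl = 33.1 kN/m; ΣN' = 361.0 kN/m; ΣW sinα = 176.6 kN/m
Resisting = 33.1 + 361.0·tan34.4° = 33.1 + 247.2 = 280.3 kN/m
FS = 280.3 / 176.6 = 1.588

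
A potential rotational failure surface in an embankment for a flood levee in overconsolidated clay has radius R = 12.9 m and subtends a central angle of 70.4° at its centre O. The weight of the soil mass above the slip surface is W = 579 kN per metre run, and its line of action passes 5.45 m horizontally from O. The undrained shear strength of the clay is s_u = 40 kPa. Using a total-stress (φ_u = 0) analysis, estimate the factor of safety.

FS = 2.59

Taking moments about the centre O, the resisting moment is provided by the undrained shear strength acting along the arc:
Arc length L_a = R·θ = 12.9·(70.4°·π/180) = 12.9·1.2287 = 15.85 m
M_R = s_u·L_a·R = 40·15.85·12.9 = 8178.8 kN·m/m
M_D = W·d = 579·5.45 = 3155.6 kN·m/m
FS = M_R / M_D = 8178.8 / 3155.6 = 2.592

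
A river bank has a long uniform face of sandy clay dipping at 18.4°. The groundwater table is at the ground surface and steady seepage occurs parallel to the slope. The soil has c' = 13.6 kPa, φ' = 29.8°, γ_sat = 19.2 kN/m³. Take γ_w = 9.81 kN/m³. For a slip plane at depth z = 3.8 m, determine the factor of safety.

FS = 1.46

With seepage parallel to the slope and the water table at the surface, the effective normal stress on the slip plane uses the buoyant unit weight γ' = γ_sat − γ_w while the driving shear stress uses γ_sat:
FS = [c' + γ' z cos²β tanφ'] / [γ_sat z sinβ cosβ]
γ' = 19.2 − 9.81 = 9.39 kN/m³
Numerator = 13.6 + 9.39·3.8·cos²18.4°·tan29.8° = 13.6 + 9.39·3.8·0.9004·0.5727 = 31.999 kPa
Denominator = 19.2·3.8·sin18.4°·cos18.4° = 19.2·3.8·0.3156·0.9489 = 21.852 kPa
FS = 31.999 / 21.852 = 1.464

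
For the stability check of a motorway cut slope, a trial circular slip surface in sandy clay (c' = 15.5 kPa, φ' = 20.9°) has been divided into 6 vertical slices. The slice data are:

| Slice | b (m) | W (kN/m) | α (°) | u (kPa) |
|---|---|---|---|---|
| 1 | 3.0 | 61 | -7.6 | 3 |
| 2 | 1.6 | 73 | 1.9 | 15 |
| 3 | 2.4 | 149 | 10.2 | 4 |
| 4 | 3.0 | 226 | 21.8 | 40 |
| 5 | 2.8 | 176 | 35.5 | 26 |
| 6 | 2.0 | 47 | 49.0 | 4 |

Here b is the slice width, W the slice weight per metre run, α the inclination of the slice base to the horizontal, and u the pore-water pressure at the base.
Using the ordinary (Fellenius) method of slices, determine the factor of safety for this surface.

FS = 1.69

Ordinary method of slices: FS = Σ[c'·Δl_i + (W_i cosα_i − u_i·Δl_i)·tanφ'] / Σ W_i sinα_i, with Δl_i = b_i / cosα_i.
Slice 1: Δl = 3.0/cos(-7.6°) = 3.027 m; N'_1 = 61·cos(-7.6°) − 3·3.027 = 51.4; c'Δl = 46.91; W sinα = -8.1
Slice 2: Δl = 1.6/cos1.9° = 1.601 m; N'_2 = 73·cos1.9° − 15·1.601 = 48.9; c'Δl = 24.81; W sinα = 2.4
Slice 3: Δl = 2.4/cos10.2° = 2.439 m; N'_3 = 149·cos10.2° − 4·2.439 = 136.9; c'Δl = 37.80; W sinα = 26.4
Slice 4: Δl = 3.0/cos21.8° = 3.231 m; N'_4 = 226·cos21.8° − 40·3.231 = 80.6; c'Δl = 50.08; W sinα = 83.9
Slice 5: Δl = 2.8/cos35.5° = 3.439 m; N'_5 = 176·cos35.5° − 26·3.439 = 53.9; c'Δl = 53.31; W sinα = 102.2
Slice 6: Δl = 2.0/cos49.0° = 3.049 m; N'_6 = 47·cos49.0° − 4·3.049 = 18.6; c'Δl = 47.25; W sinα = 35.5
Σc'Δl = 260.2 kN/m; ΣN' = 390.3 kN/m; ΣW sinα = 242.3 kN/m
Resisting = 260.2 + 390.3·tan20.9° = 260.2 + 149.0 = 409.2 kN/m
FS = 409.2 / 242.3 = 1.689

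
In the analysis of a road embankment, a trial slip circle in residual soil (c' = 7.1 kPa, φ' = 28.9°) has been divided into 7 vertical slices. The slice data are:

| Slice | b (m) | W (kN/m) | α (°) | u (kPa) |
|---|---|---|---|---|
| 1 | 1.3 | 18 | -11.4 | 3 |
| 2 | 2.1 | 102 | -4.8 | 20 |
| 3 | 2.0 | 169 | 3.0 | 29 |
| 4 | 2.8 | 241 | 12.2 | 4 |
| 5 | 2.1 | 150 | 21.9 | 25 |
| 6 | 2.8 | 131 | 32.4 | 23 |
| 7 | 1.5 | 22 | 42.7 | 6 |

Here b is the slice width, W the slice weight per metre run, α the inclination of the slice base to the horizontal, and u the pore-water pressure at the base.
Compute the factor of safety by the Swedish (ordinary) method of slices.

FS = 2.15

Ordinary method of slices: FS = Σ[c'·Δl_i + (W_i cosα_i − u_i·Δl_i)·tanφ'] / Σ W_i sinα_i, with Δl_i = b_i / cosα_i.
Slice 1: Δl = 1.3/cos(-11.4°) = 1.326 m; N'_1 = 18·cos(-11.4°) − 3·1.326 = 13.7; c'Δl = 9.42; W sinα = -3.6
Slice 2: Δl = 2.1/cos(-4.8°) = 2.107 m; N'_2 = 102·cos(-4.8°) − 20·2.107 = 59.5; c'Δl = 14.96; W sinα = -8.5
Slice 3: Δl = 2.0/cos3.0° = 2.003 m; N'_3 = 169·cos3.0° − 29·2.003 = 110.7; c'Δl = 14.22; W sinα = 8.8
Slice 4: Δl = 2.8/cos12.2° = 2.865 m; N'_4 = 241·cos12.2° − 4·2.865 = 224.1; c'Δl = 20.34; W sinα = 50.9
Slice 5: Δl = 2.1/cos21.9° = 2.263 m; N'_5 = 150·cos21.9° − 25·2.263 = 82.6; c'Δl = 16.07; W sinα = 55.9
Slice 6: Δl = 2.8/cos32.4° = 3.316 m; N'_6 = 131·cos32.4° − 23·3.316 = 34.3; c'Δl = 23.55; W sinα = 70.2
Slice 7: Δl = 1.5/cos42.7° = 2.041 m; N'_7 = 22·cos42.7° − 6·2.041 = 3.9; c'Δl = 14.49; W sinα = 14.9
Σc'Δl = 113.0 kN/m; ΣN' = 528.8 kN/m; ΣW sinα = 188.7 kN/m
Resisting = 113.0 + 528.8·tan28.9° = 113.0 + 291.9 = 405.0 kN/m
FS = 405.0 / 188.7 = 2.146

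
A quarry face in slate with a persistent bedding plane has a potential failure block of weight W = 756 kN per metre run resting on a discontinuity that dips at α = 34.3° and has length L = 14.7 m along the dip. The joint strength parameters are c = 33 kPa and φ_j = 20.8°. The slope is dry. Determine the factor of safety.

Resolving the block weight along and normal to the plane and applying the Mohr–Coulomb strength on the joint:
N' = W cosα = 756·cos34.3° = 624.5 kN/m
Driving force T = W sinα = 756·sin34.3° = 426.0 kN/m
Resisting force R = c·L + N'·tanφ_j = 33·14.7 + 624.5·tan20.8° = 485.1 + 237.2 = 722.3 kN/m
FS = R / T = 722.3 / 426.0 = 1.696

FS = 1.70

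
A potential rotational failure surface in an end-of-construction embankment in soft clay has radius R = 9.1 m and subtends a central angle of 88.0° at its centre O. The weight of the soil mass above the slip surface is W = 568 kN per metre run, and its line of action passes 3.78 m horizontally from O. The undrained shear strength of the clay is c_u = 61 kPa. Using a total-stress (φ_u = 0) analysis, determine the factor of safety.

FS = 3.61

Taking moments about the centre O, the resisting moment is provided by the undrained shear strength acting along the arc:
Arc length L_a = R·θ = 9.1·(88.0°·π/180) = 9.1·1.5359 = 13.98 m
M_R = c_u·L_a·R = 61·13.98·9.1 = 7758.4 kN·m/m
M_D = W·d = 568·3.78 = 2147.0 kN·m/m
FS = M_R / M_D = 7758.4 / 2147.0 = 3.614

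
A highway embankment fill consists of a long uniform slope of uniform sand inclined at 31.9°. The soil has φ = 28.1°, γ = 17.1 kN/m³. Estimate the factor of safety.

For a dry cohesionless infinite slope the factor of safety is FS = tanφ / tanβ.
FS = tan28.1° / tan31.9° = 0.5340 / 0.6224 = 0.858

FS = 0.86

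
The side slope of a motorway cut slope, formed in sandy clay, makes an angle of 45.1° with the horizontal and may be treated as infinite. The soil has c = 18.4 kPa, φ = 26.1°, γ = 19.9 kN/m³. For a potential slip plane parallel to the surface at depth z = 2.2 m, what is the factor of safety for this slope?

For an infinite slope with a slip plane parallel to the surface (no pore pressure): FS = [c + γz cos²β tanφ] / [γz sinβ cosβ].
γz = 19.9·2.2 = 43.78 kN/m²
Numerator = 18.4 + 43.78·cos²45.1°·tan26.1° = 18.4 + 43.78·0.4983·0.4899 = 29.086 kPa
Denominator = 43.78·sin45.1°·cos45.1° = 43.78·0.7083·0.7059 = 21.890 kPa
FS = 29.086 / 21.890 = 1.329

FS = 1.33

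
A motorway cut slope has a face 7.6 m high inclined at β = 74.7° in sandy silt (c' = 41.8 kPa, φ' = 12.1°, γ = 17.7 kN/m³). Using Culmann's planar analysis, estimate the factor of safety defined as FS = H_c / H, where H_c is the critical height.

H_c = (4c'/γ) · sinβ cosφ' / [1 − cos(β − φ')]
    = (4·41.8/17.7) · sin74.7°·cos12.1° / [1 − cos62.6°]
    = 9.446 · 0.9431 / 0.5398 = 16.50 m
FS = H_c / H = 16.50 / 7.6 = 2.172

FS = 2.17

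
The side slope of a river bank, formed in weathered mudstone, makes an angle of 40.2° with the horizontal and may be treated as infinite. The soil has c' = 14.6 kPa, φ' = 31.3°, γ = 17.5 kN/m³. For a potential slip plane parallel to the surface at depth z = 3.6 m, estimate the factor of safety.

FS = 1.19

For an infinite slope with a slip plane parallel to the surface (no pore pressure): FS = [c' + γz cos²β tanφ'] / [γz sinβ cosβ].
γz = 17.5·3.6 = 63.00 kN/m²
Numerator = 14.6 + 63.00·cos²40.2°·tan31.3° = 14.6 + 63.00·0.5834·0.6080 = 36.946 kPa
Denominator = 63.00·sin40.2°·cos40.2° = 63.00·0.6455·0.7638 = 31.059 kPa
FS = 36.946 / 31.059 = 1.190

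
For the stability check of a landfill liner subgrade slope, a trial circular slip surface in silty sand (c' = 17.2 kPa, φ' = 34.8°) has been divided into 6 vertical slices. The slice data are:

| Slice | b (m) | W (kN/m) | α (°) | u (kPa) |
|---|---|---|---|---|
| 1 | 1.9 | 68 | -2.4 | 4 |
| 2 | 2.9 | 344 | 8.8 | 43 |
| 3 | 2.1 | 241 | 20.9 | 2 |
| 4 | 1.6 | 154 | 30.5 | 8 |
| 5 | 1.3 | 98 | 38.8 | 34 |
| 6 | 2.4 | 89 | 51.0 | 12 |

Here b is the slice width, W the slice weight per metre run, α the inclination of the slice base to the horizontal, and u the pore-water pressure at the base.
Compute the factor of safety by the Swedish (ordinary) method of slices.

Ordinary method of slices: FS = Σ[c'·Δl_i + (W_i cosα_i − u_i·Δl_i)·tanφ'] / Σ W_i sinα_i, with Δl_i = b_i / cosα_i.
Slice 1: Δl = 1.9/cos(-2.4°) = 1.902 m; N'_1 = 68·cos(-2.4°) − 4·1.902 = 60.3; c'Δl = 32.71; W sinα = -2.8
Slice 2: Δl = 2.9/cos8.8° = 2.935 m; N'_2 = 344·cos8.8° − 43·2.935 = 213.8; c'Δl = 50.47; W sinα = 52.6
Slice 3: Δl = 2.1/cos20.9° = 2.248 m; N'_3 = 241·cos20.9° − 2·2.248 = 220.6; c'Δl = 38.66; W sinα = 86.0
Slice 4: Δl = 1.6/cos30.5° = 1.857 m; N'_4 = 154·cos30.5° − 8·1.857 = 117.8; c'Δl = 31.94; W sinα = 78.2
Slice 5: Δl = 1.3/cos38.8° = 1.668 m; N'_5 = 98·cos38.8° − 34·1.668 = 19.7; c'Δl = 28.69; W sinα = 61.4
Slice 6: Δl = 2.4/cos51.0° = 3.814 m; N'_6 = 89·cos51.0° − 12·3.814 = 10.2; c'Δl = 65.59; W sinα = 69.2
Σc'Δl = 248.1 kN/m; ΣN' = 642.5 kN/m; ΣW sinα = 344.5 kN/m
Resisting = 248.1 + 642.5·tan34.8° = 248.1 + 446.5 = 694.6 kN/m
FS = 694.6 / 344.5 = 2.016

FS = 2.02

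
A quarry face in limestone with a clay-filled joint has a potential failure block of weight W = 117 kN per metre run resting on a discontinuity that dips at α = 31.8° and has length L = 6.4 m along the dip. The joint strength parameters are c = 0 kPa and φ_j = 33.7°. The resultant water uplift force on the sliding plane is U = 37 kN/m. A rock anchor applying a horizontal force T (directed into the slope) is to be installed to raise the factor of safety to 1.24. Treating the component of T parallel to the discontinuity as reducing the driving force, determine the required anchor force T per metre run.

Resolving forces along and normal to the sliding plane, with the horizontal anchor force T adding T·sinα to the effective normal force and T·cosα acting up the plane against the driving force:
FS = [cL + (W cosα − U + T sinα) tanφ_j] / [W sinα − T cosα]
Without the anchor: N' = 62.4 kN/m, driving T_d = 61.7 kN/m, resisting R = 0·6.4 + 62.4·tan33.7° = 41.6 kN/m, FS = 0.68.
Setting FS = 1.24 and solving for T:
1.24·(61.7 − T cos31.8°) = 41.6 + T sin31.8°·tan33.7°
T·(sin31.8°·tan33.7° + 1.24·cos31.8°) = 1.24·61.7 − 41.6
T·(0.5270·0.6669 + 1.24·0.8499) = 76.5 − 41.6 = 34.8
T·1.4053 = 34.8
T = 24.8 kN/m

T = 25 kN/m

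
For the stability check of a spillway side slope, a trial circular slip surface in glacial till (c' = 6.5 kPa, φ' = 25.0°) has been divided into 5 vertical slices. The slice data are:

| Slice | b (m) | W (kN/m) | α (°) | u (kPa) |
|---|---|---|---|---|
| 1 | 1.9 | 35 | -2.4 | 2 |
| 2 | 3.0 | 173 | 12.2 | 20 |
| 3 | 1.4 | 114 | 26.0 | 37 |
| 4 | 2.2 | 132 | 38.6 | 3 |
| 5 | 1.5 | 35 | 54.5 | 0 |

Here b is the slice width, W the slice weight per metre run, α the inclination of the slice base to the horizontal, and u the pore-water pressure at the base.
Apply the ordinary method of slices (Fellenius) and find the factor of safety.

FS = 1.11

Ordinary method of slices: FS = Σ[c'·Δl_i + (W_i cosα_i − u_i·Δl_i)·tanφ'] / Σ W_i sinα_i, with Δl_i = b_i / cosα_i.
Slice 1: Δl = 1.9/cos(-2.4°) = 1.902 m; N'_1 = 35·cos(-2.4°) − 2·1.902 = 31.2; c'Δl = 12.36; W sinα = -1.5
Slice 2: Δl = 3.0/cos12.2° = 3.069 m; N'_2 = 173·cos12.2° − 20·3.069 = 107.7; c'Δl = 19.95; W sinα = 36.6
Slice 3: Δl = 1.4/cos26.0° = 1.558 m; N'_3 = 114·cos26.0° − 37·1.558 = 44.8; c'Δl = 10.12; W sinα = 50.0
Slice 4: Δl = 2.2/cos38.6° = 2.815 m; N'_4 = 132·cos38.6° − 3·2.815 = 94.7; c'Δl = 18.30; W sinα = 82.4
Slice 5: Δl = 1.5/cos54.5° = 2.583 m; N'_5 = 35·cos54.5° − 0·2.583 = 20.3; c'Δl = 16.79; W sinα = 28.5
Σc'Δl = 77.5 kN/m; ΣN' = 298.7 kN/m; ΣW sinα = 195.9 kN/m
Resisting = 77.5 + 298.7·tan25.0° = 77.5 + 139.3 = 216.8 kN/m
FS = 216.8 / 195.9 = 1.107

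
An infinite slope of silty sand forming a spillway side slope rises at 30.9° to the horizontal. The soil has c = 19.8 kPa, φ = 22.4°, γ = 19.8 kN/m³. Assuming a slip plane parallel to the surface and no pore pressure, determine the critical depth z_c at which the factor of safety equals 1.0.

z_c = 7.29 m

Setting FS = 1.00 in FS = [c + γz cos²β tanφ] / [γz sinβ cosβ] and solving for z:
z = c / [γ cosβ (FS·sinβ − cosβ·tanφ)]
  = 19.8 / [19.8·cos30.9°·(1.00·sin30.9° − cos30.9°·tan22.4°)]
  = 19.8 / [19.8·0.8581·(1.00·0.5135 − 0.8581·0.4122)]
  = 19.8 / 2.7162 = 7.290 m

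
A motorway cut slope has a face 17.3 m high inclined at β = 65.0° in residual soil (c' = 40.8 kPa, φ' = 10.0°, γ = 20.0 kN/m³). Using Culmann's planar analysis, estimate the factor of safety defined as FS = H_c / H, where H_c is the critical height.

FS = 0.99

H_c = (4c'/γ) · sinβ cosφ' / [1 − cos(β − φ')]
    = (4·40.8/20.0) · sin65.0°·cos10.0° / [1 − cos55.0°]
    = 8.160 · 0.8925 / 0.4264 = 17.08 m
FS = H_c / H = 17.08 / 17.3 = 0.987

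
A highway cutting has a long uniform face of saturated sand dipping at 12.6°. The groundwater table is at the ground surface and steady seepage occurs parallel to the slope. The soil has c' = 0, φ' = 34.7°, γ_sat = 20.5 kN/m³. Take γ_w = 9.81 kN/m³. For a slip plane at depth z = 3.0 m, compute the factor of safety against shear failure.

FS = 1.62

With seepage parallel to the slope and the water table at the surface, the effective normal stress on the slip plane uses the buoyant unit weight γ' = γ_sat − γ_w while the driving shear stress uses γ_sat:
FS = [c' + γ' z cos²β tanφ'] / [γ_sat z sinβ cosβ]
(For c' = 0 this reduces to FS = (γ'/γ_sat)·tanφ'/tanβ.)
γ' = 20.5 − 9.81 = 10.69 kN/m³
Numerator = 0.0 + 10.69·3.0·cos²12.6°·tan34.7° = 0.0 + 10.69·3.0·0.9524·0.6924 = 21.150 kPa
Denominator = 20.5·3.0·sin12.6°·cos12.6° = 20.5·3.0·0.2181·0.9759 = 13.093 kPa
FS = 21.150 / 13.093 = 1.615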